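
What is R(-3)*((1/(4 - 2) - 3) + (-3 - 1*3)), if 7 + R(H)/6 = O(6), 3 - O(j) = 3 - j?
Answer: 51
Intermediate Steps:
O(j) = j (O(j) = 3 - (3 - j) = 3 + (-3 + j) = j)
R(H) = -6 (R(H) = -42 + 6*6 = -42 + 36 = -6)
R(-3)*((1/(4 - 2) - 3) + (-3 - 1*3)) = -6*((1/(4 - 2) - 3) + (-3 - 1*3)) = -6*((1/2 - 3) + (-3 - 3)) = -6*((½ - 3) - 6) = -6*(-5/2 - 6) = -6*(-17/2) = 51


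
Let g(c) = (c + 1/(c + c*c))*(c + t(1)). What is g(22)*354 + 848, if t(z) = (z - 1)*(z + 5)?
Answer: 3960586/23 ≈ 1.7220e+5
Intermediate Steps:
t(z) = (-1 + z)*(5 + z)
g(c) = c*(c + 1/(c + c**2)) (g(c) = (c + 1/(c + c*c))*(c + (-5 + 1**2 + 4*1)) = (c + 1/(c + c**2))*(c + (-5 + 1 + 4)) = (c + 1/(c + c**2))*(c + 0) = (c + 1/(c + c**2))*c = c*(c + 1/(c + c**2)))
g(22)*354 + 848 = ((1 + 22**2 + 22**3)/(1 + 22))*354 + 848 = ((1 + 484 + 10648)/23)*354 + 848 = ((1/23)*11133)*354 + 848 = (11133/23)*354 + 848 = 3941082/23 + 848 = 3960586/23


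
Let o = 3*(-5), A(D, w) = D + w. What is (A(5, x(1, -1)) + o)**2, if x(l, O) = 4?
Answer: 36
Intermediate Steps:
o = -15
(A(5, x(1, -1)) + o)**2 = ((5 + 4) - 15)**2 = (9 - 15)**2 = (-6)**2 = 36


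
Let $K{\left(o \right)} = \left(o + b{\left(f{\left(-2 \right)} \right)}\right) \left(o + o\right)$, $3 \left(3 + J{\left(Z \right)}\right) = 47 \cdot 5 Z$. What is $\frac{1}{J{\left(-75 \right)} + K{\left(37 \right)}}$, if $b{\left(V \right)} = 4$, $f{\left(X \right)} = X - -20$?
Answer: $- \frac{1}{2844} \approx -0.00035162$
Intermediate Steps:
$f{\left(X \right)} = 20 + X$ ($f{\left(X \right)} = X + 20 = 20 + X$)
$J{\left(Z \right)} = -3 + \frac{235 Z}{3}$ ($J{\left(Z \right)} = -3 + \frac{47 \cdot 5 Z}{3} = -3 + \frac{235 Z}{3}$)
$K{\left(o \right)} = 2 o \left(4 + o\right)$ ($K{\left(o \right)} = \left(o + 4\right) \left(o + o\right) = \left(4 + o\right) 2 o = 2 o \left(4 + o\right)$)
$\frac{1}{J{\left(-75 \right)} + K{\left(37 \right)}} = \frac{1}{\left(-3 + \frac{235}{3} \left(-75\right)\right) + 2 \cdot 37 \left(4 + 37\right)} = \frac{1}{\left(-3 - 5875\right) + 2 \cdot 37 \cdot 41} = \frac{1}{-5878 + 3034} = \frac{1}{-2844} = - \frac{1}{2844}$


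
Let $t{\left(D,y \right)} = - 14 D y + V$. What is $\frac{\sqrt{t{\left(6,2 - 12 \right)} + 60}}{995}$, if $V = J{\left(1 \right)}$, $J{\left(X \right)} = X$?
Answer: $\frac{\sqrt{901}}{995} \approx 0.030167$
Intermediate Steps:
$V = 1$
$t{\left(D,y \right)} = 1 - 14 D y$ ($t{\left(D,y \right)} = - 14 D y + 1 = 1 - 14 D y$)
$\frac{\sqrt{t{\left(6,2 - 12 \right)} + 60}}{995} = \frac{\sqrt{\left(1 - 84 \left(2 - 12\right)\right) + 60}}{995} = \sqrt{\left(1 - 84 \left(2 - 12\right)\right) + 60} \cdot \frac{1}{995} = \sqrt{\left(1 - 84 \left(-10\right)\right) + 60} \cdot \frac{1}{995} = \sqrt{\left(1 + 840\right) + 60} \cdot \frac{1}{995} = \sqrt{841 + 60} \cdot \frac{1}{995} = \sqrt{901} \cdot \frac{1}{995} = \frac{\sqrt{901}}{995}$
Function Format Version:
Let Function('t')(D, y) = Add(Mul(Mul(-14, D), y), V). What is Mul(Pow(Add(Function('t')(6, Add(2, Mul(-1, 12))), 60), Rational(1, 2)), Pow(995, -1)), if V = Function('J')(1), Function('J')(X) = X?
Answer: Mul(Rational(1, 995), Pow(901, Rational(1, 2))) ≈ 0.030167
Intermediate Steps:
V = 1
Function('t')(D, y) = Add(1, Mul(-14, D, y)) (Function('t')(D, y) = Add(Mul(Mul(-14, D), y), 1) = Add(Mul(-14, D, y), 1) = Add(1, Mul(-14, D, y)))
Mul(Pow(Add(Function('t')(6, Add(2, Mul(-1, 12))), 60), Rational(1, 2)), Pow(995, -1)) = Mul(Pow(Add(Add(1, Mul(-14, 6, Add(2, Mul(-1, 12)))), 60), Rational(1, 2)), Pow(995, -1)) = Mul(Pow(Add(Add(1, Mul(-14, 6, Add(2, -12))), 60), Rational(1, 2)), Rational(1, 995)) = Mul(Pow(Add(Add(1, Mul(-14, 6, -10)), 60), Rational(1, 2)), Rational(1, 995)) = Mul(Pow(Add(Add(1, 840), 60), Rational(1, 2)), Rational(1, 995)) = Mul(Pow(Add(841, 60), Rational(1, 2)), Rational(1, 995)) = Mul(Pow(901, Rational(1, 2)), Rational(1, 995)) = Mul(Rational(1, 995), Pow(901, Rational(1, 2)))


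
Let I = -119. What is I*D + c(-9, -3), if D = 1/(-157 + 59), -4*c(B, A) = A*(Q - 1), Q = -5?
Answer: -23/7 ≈ -3.2857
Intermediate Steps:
c(B, A) = 3*A/2 (c(B, A) = -A*(-5 - 1)/4 = -A*(-6)/4 = -(-3)*A/2 = 3*A/2)
D = -1/98 (D = 1/(-98) = -1/98 ≈ -0.010204)
I*D + c(-9, -3) = -119*(-1/98) + (3/2)*(-3) = 17/14 - 9/2 = -23/7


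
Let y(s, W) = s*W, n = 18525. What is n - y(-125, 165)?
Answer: 39150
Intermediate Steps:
y(s, W) = W*s
n - y(-125, 165) = 18525 - 165*(-125) = 18525 - 1*(-20625) = 18525 + 20625 = 39150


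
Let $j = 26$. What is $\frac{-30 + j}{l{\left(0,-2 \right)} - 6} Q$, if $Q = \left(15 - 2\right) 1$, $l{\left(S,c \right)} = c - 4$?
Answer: $\frac{13}{3} \approx 4.3333$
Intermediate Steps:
$l{\left(S,c \right)} = -4 + c$
$Q = 13$ ($Q = 13 \cdot 1 = 13$)
$\frac{-30 + j}{l{\left(0,-2 \right)} - 6} Q = \frac{-30 + 26}{\left(-4 - 2\right) - 6} \cdot 13 = - \frac{4}{-6 - 6} \cdot 13 = - \frac{4}{-12} \cdot 13 = \left(-4\right) \left(- \frac{1}{12}\right) 13 = \frac{1}{3} \cdot 13 = \frac{13}{3}$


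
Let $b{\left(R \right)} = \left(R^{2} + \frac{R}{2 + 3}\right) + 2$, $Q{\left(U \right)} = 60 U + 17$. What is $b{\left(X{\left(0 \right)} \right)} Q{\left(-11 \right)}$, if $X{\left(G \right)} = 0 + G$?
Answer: $-1286$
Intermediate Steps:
$Q{\left(U \right)} = 17 + 60 U$
$X{\left(G \right)} = G$
$b{\left(R \right)} = 2 + R^{2} + \frac{R}{5}$ ($b{\left(R \right)} = \left(R^{2} + \frac{R}{5}\right) + 2 = 2 + R^{2} + \frac{R}{5}$)
$b{\left(X{\left(0 \right)} \right)} Q{\left(-11 \right)} = \left(2 + 0^{2} + \frac{1}{5} \cdot 0\right) \left(17 + 60 \left(-11\right)\right) = \left(2 + 0 + 0\right) \left(17 - 660\right) = 2 \left(-643\right) = -1286$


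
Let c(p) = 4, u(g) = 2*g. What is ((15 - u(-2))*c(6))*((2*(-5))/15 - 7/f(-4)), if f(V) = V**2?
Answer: -1007/12 ≈ -83.917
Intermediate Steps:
((15 - u(-2))*c(6))*((2*(-5))/15 - 7/f(-4)) = ((15 - 2*(-2))*4)*((2*(-5))/15 - 7/((-4)**2)) = ((15 - 1*(-4))*4)*(-10*1/15 - 7/16) = ((15 + 4)*4)*(-2/3 - 7*1/16) = (19*4)*(-2/3 - 7/16) = 76*(-53/48) = -1007/12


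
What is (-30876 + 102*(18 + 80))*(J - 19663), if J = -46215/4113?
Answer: 187734710880/457 ≈ 4.1080e+8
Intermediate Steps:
J = -5135/457 (J = -46215*1/4113 = -5135/457 ≈ -11.236)
(-30876 + 102*(18 + 80))*(J - 19663) = (-30876 + 102*(18 + 80))*(-5135/457 - 19663) = (-30876 + 102*98)*(-8991126/457) = (-30876 + 9996)*(-8991126/457) = -20880*(-8991126/457) = 187734710880/457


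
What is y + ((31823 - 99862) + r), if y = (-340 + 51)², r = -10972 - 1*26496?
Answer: -21986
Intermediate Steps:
r = -37468 (r = -10972 - 26496 = -37468)
y = 83521 (y = (-289)² = 83521)
y + ((31823 - 99862) + r) = 83521 + ((31823 - 99862) - 37468) = 83521 + (-68039 - 37468) = 83521 - 105507 = -21986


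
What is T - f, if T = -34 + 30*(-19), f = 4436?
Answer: -5040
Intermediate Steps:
T = -604 (T = -34 - 570 = -604)
T - f = -604 - 1*4436 = -604 - 4436 = -5040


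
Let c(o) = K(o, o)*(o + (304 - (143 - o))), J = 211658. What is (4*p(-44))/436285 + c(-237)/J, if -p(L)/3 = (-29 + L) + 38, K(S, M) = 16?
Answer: -209601892/9234321053 ≈ -0.022698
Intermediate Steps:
p(L) = -27 - 3*L (p(L) = -3*((-29 + L) + 38) = -3*(9 + L) = -27 - 3*L)
c(o) = 2576 + 32*o (c(o) = 16*(o + (304 - (143 - o))) = 16*(o + (304 + (-143 + o))) = 16*(o + (161 + o)) = 16*(161 + 2*o) = 2576 + 32*o)
(4*p(-44))/436285 + c(-237)/J = (4*(-27 - 3*(-44)))/436285 + (2576 + 32*(-237))/211658 = (4*(-27 + 132))*(1/436285) + (2576 - 7584)*(1/211658) = (4*105)*(1/436285) - 5008*1/211658 = 420*(1/436285) - 2504/105829 = 84/87257 - 2504/105829 = -209601892/9234321053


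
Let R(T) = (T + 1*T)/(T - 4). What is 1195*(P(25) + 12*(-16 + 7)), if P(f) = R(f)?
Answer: -2650510/21 ≈ -1.2621e+5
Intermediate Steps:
R(T) = 2*T/(-4 + T) (R(T) = (T + T)/(-4 + T) = (2*T)/(-4 + T) = 2*T/(-4 + T))
P(f) = 2*f/(-4 + f)
1195*(P(25) + 12*(-16 + 7)) = 1195*(2*25/(-4 + 25) + 12*(-16 + 7)) = 1195*(2*25/21 + 12*(-9)) = 1195*(2*25*(1/21) - 108) = 1195*(50/21 - 108) = 1195*(-2218/21) = -2650510/21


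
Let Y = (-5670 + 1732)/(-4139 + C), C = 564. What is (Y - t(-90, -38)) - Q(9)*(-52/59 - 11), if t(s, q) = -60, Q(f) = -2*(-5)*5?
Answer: 12562872/19175 ≈ 655.17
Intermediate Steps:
Q(f) = 50 (Q(f) = 10*5 = 50)
Y = 358/325 (Y = (-5670 + 1732)/(-4139 + 564) = -3938/(-3575) = -3938*(-1/3575) = 358/325 ≈ 1.1015)
(Y - t(-90, -38)) - Q(9)*(-52/59 - 11) = (358/325 - 1*(-60)) - 50*(-52/59 - 11) = (358/325 + 60) - 50*(-52*1/59 - 11) = 19858/325 - 50*(-52/59 - 11) = 19858/325 - 50*(-701)/59 = 19858/325 - 1*(-35050/59) = 19858/325 + 35050/59 = 12562872/19175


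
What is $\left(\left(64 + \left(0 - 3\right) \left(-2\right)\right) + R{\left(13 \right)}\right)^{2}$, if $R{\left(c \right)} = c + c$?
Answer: $9216$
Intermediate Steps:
$R{\left(c \right)} = 2 c$
$\left(\left(64 + \left(0 - 3\right) \left(-2\right)\right) + R{\left(13 \right)}\right)^{2} = \left(\left(64 + \left(0 - 3\right) \left(-2\right)\right) + 2 \cdot 13\right)^{2} = \left(\left(64 - -6\right) + 26\right)^{2} = \left(\left(64 + 6\right) + 26\right)^{2} = \left(70 + 26\right)^{2} = 96^{2} = 9216$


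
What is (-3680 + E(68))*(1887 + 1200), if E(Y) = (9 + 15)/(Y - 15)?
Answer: -602014392/53 ≈ -1.1359e+7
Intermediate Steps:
E(Y) = 24/(-15 + Y)
(-3680 + E(68))*(1887 + 1200) = (-3680 + 24/(-15 + 68))*(1887 + 1200) = (-3680 + 24/53)*3087 = -195016/53*3087 = -602014392/53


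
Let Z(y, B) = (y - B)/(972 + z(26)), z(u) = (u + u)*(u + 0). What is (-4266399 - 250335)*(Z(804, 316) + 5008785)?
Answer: -13144166615299938/581 ≈ -2.2623e+13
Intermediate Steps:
z(u) = 2*u² (z(u) = (2*u)*u = 2*u²)
Z(y, B) = -B/2324 + y/2324 (Z(y, B) = (y - B)/(972 + 2*26²) = (y - B)/(972 + 2*676) = (y - B)/(972 + 1352) = (y - B)/2324 = (y - B)*(1/2324) = -B/2324 + y/2324)
(-4266399 - 250335)*(Z(804, 316) + 5008785) = (-4266399 - 250335)*((-1/2324*316 + (1/2324)*804) + 5008785) = -4516734*((-79/581 + 201/581) + 5008785) = -4516734*(122/581 + 5008785) = -4516734*2910104207/581 = -13144166615299938/581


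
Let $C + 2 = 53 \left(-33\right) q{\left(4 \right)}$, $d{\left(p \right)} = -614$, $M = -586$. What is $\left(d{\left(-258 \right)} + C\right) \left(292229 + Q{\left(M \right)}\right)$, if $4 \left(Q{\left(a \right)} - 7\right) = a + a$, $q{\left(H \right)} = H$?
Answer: $-2222270116$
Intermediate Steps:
$Q{\left(a \right)} = 7 + \frac{a}{2}$ ($Q{\left(a \right)} = 7 + \frac{a + a}{4} = 7 + \frac{2 a}{4} = 7 + \frac{a}{2}$)
$C = -6998$ ($C = -2 + 53 \left(-33\right) 4 = -2 - 6996 = -6998$)
$\left(d{\left(-258 \right)} + C\right) \left(292229 + Q{\left(M \right)}\right) = \left(-614 - 6998\right) \left(292229 + \left(7 + \frac{1}{2} \left(-586\right)\right)\right) = - 7612 \left(292229 + \left(7 - 293\right)\right) = - 7612 \left(292229 - 286\right) = \left(-7612\right) 291943 = -2222270116$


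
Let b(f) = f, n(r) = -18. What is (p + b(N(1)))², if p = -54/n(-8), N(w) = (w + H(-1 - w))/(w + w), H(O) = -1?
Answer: 9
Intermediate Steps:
N(w) = (-1 + w)/(2*w) (N(w) = (w - 1)/(w + w) = (-1 + w)/((2*w)) = (-1 + w)*(1/(2*w)) = (-1 + w)/(2*w))
p = 3 (p = -54/(-18) = -54*(-1/18) = 3)
(p + b(N(1)))² = (3 + (½)*(-1 + 1)/1)² = (3 + (½)*1*0)² = (3 + 0)² = 3² = 9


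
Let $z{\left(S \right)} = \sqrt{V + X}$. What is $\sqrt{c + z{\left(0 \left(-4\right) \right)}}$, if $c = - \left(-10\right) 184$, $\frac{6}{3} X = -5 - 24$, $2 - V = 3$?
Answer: $\frac{\sqrt{7360 + 2 i \sqrt{62}}}{2} \approx 42.895 + 0.045891 i$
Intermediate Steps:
$V = -1$ ($V = 2 - 3 = -1$)
$X = - \frac{29}{2}$ ($X = \frac{-5 - 24}{2} = \frac{1}{2} \left(-29\right) = - \frac{29}{2} \approx -14.5$)
$z{\left(S \right)} = \frac{i \sqrt{62}}{2}$ ($z{\left(S \right)} = \sqrt{-1 - \frac{29}{2}} = \sqrt{- \frac{31}{2}} = \frac{i \sqrt{62}}{2}$)
$c = 1840$ ($c = \left(-1\right) \left(-1840\right) = 1840$)
$\sqrt{c + z{\left(0 \left(-4\right) \right)}} = \sqrt{1840 + \frac{i \sqrt{62}}{2}}$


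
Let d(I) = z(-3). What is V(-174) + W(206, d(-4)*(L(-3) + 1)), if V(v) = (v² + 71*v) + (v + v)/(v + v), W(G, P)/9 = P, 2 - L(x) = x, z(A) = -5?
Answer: 17653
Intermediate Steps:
d(I) = -5
L(x) = 2 - x
W(G, P) = 9*P
V(v) = 1 + v² + 71*v (V(v) = (v² + 71*v) + (2*v)/((2*v)) = (v² + 71*v) + (2*v)*(1/(2*v)) = (v² + 71*v) + 1 = 1 + v² + 71*v)
V(-174) + W(206, d(-4)*(L(-3) + 1)) = (1 + (-174)² + 71*(-174)) + 9*(-5*((2 - 1*(-3)) + 1)) = (1 + 30276 - 12354) + 9*(-5*((2 + 3) + 1)) = 17923 + 9*(-5*(5 + 1)) = 17923 + 9*(-5*6) = 17923 + 9*(-30) = 17923 - 270 = 17653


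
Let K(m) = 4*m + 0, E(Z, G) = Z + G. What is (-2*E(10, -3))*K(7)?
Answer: -392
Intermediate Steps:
E(Z, G) = G + Z
K(m) = 4*m
(-2*E(10, -3))*K(7) = (-2*(-3 + 10))*(4*7) = -2*7*28 = -14*28 = -392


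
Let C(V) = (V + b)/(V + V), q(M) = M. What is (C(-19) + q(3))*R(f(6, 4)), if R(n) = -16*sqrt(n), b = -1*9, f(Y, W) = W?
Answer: -2272/19 ≈ -119.58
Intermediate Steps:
b = -9
C(V) = (-9 + V)/(2*V) (C(V) = (V - 9)/(V + V) = (-9 + V)/((2*V)) = (-9 + V)*(1/(2*V)) = (-9 + V)/(2*V))
(C(-19) + q(3))*R(f(6, 4)) = ((1/2)*(-9 - 19)/(-19) + 3)*(-16*sqrt(4)) = ((1/2)*(-1/19)*(-28) + 3)*(-16*2) = (14/19 + 3)*(-32) = (71/19)*(-32) = -2272/19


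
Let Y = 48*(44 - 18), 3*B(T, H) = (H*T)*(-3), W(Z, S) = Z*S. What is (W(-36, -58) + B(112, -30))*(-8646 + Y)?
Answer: -40304304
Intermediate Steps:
W(Z, S) = S*Z
B(T, H) = -H*T (B(T, H) = ((H*T)*(-3))/3 = (-3*H*T)/3 = -H*T)
Y = 1248 (Y = 48*26 = 1248)
(W(-36, -58) + B(112, -30))*(-8646 + Y) = (-58*(-36) - 1*(-30)*112)*(-8646 + 1248) = (2088 + 3360)*(-7398) = 5448*(-7398) = -40304304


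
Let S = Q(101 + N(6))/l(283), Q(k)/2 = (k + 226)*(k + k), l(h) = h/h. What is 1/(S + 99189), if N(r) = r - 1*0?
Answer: 1/241713 ≈ 4.1371e-6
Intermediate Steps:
N(r) = r (N(r) = r + 0 = r)
l(h) = 1
Q(k) = 4*k*(226 + k) (Q(k) = 2*((k + 226)*(k + k)) = 2*((226 + k)*(2*k)) = 2*(2*k*(226 + k)) = 4*k*(226 + k))
S = 142524 (S = (4*(101 + 6)*(226 + (101 + 6)))/1 = (4*107*(226 + 107))*1 = (4*107*333)*1 = 142524*1 = 142524)
1/(S + 99189) = 1/(142524 + 99189) = 1/241713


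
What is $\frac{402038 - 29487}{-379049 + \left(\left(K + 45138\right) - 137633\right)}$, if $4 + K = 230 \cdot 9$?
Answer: $- \frac{372551}{469478} \approx -0.79354$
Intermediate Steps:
$K = 2066$ ($K = -4 + 230 \cdot 9 = -4 + 2070 = 2066$)
$\frac{402038 - 29487}{-379049 + \left(\left(K + 45138\right) - 137633\right)} = \frac{402038 - 29487}{-379049 + \left(\left(2066 + 45138\right) - 137633\right)} = \frac{372551}{-379049 + \left(47204 - 137633\right)} = \frac{372551}{-379049 - 90429} = \frac{372551}{-469478} = 372551 \left(- \frac{1}{469478}\right) = - \frac{372551}{469478}$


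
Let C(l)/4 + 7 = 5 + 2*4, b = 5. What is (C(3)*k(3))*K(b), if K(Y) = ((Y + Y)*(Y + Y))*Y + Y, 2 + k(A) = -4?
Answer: -72720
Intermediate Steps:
C(l) = 24 (C(l) = -28 + 4*(5 + 2*4) = -28 + 4*(5 + 8) = -28 + 4*13 = -28 + 52 = 24)
k(A) = -6 (k(A) = -2 - 4 = -6)
K(Y) = Y + 4*Y³ (K(Y) = ((2*Y)*(2*Y))*Y + Y = (4*Y²)*Y + Y = 4*Y³ + Y = Y + 4*Y³)
(C(3)*k(3))*K(b) = (24*(-6))*(5 + 4*5³) = -144*(5 + 4*125) = -144*(5 + 500) = -144*505 = -72720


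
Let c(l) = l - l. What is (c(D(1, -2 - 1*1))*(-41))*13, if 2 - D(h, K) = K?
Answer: 0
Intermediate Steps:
D(h, K) = 2 - K
c(l) = 0
(c(D(1, -2 - 1*1))*(-41))*13 = (0*(-41))*13 = 0*13 = 0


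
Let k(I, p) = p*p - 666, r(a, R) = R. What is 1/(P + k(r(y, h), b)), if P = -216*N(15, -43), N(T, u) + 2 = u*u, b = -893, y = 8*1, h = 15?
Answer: 1/397831 ≈ 2.5136e-6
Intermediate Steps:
y = 8
k(I, p) = -666 + p**2 (k(I, p) = p**2 - 666 = -666 + p**2)
N(T, u) = -2 + u**2 (N(T, u) = -2 + u*u = -2 + u**2)
P = -398952 (P = -216*(-2 + (-43)**2) = -216*(-2 + 1849) = -216*1847 = -398952)
1/(P + k(r(y, h), b)) = 1/(-398952 + (-666 + (-893)**2)) = 1/(-398952 + (-666 + 797449)) = 1/(-398952 + 796783) = 1/397831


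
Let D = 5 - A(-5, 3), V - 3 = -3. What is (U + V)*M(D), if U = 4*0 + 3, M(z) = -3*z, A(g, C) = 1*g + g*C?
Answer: -225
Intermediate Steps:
A(g, C) = g + C*g
V = 0 (V = 3 - 3 = 0)
D = 25 (D = 5 - (-5)*(1 + 3) = 5 - (-5)*4 = 5 - 1*(-20) = 5 + 20 = 25)
U = 3 (U = 0 + 3 = 3)
(U + V)*M(D) = (3 + 0)*(-3*25) = 3*(-75) = -225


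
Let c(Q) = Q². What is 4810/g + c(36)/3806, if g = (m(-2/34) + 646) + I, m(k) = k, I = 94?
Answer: 163759502/23937837 ≈ 6.8410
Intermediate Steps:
g = 12579/17 (g = (-2/34 + 646) + 94 = (-2*1/34 + 646) + 94 = (-1/17 + 646) + 94 = 10981/17 + 94 = 12579/17 ≈ 739.94)
4810/g + c(36)/3806 = 4810/(12579/17) + 36²/3806 = 4810*(17/12579) + 1296*(1/3806) = 81770/12579 + 648/1903 = 163759502/23937837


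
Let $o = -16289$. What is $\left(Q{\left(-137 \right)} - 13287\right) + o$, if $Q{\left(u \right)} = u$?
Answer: $-29713$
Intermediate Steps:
$\left(Q{\left(-137 \right)} - 13287\right) + o = \left(-137 - 13287\right) - 16289 = -13424 - 16289 = -29713$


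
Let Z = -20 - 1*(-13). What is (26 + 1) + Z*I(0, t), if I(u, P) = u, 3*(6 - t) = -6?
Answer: 27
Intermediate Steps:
t = 8 (t = 6 - ⅓*(-6) = 6 + 2 = 8)
Z = -7 (Z = -20 + 13 = -7)
(26 + 1) + Z*I(0, t) = (26 + 1) - 7*0 = 27 + 0 = 27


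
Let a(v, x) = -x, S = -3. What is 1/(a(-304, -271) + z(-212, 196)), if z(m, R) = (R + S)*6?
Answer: 1/1429 ≈ 0.00069979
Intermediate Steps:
z(m, R) = -18 + 6*R (z(m, R) = (R - 3)*6 = (-3 + R)*6 = -18 + 6*R)
1/(a(-304, -271) + z(-212, 196)) = 1/(-1*(-271) + (-18 + 6*196)) = 1/(271 + (-18 + 1176)) = 1/(271 + 1158) = 1/1429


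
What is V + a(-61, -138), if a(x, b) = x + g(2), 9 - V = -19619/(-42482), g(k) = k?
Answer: -2143719/42482 ≈ -50.462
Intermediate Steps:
V = 362719/42482 (V = 9 - (-19619)/(-42482) = 9 - (-19619)*(-1)/42482 = 9 - 1*19619/42482 = 9 - 19619/42482 = 362719/42482 ≈ 8.5382)
a(x, b) = 2 + x (a(x, b) = x + 2 = 2 + x)
V + a(-61, -138) = 362719/42482 + (2 - 61) = 362719/42482 - 59 = -2143719/42482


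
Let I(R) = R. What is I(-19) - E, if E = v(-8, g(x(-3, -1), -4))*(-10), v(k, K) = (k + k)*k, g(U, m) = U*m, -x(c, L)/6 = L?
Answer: 1261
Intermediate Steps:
x(c, L) = -6*L
v(k, K) = 2*k² (v(k, K) = (2*k)*k = 2*k²)
E = -1280 (E = (2*(-8)²)*(-10) = (2*64)*(-10) = 128*(-10) = -1280)
I(-19) - E = -19 - 1*(-1280) = -19 + 1280 = 1261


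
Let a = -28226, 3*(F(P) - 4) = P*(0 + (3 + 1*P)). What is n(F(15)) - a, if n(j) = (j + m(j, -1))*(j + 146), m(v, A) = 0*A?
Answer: 50786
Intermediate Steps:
m(v, A) = 0
F(P) = 4 + P*(3 + P)/3 (F(P) = 4 + (P*(0 + (3 + 1*P)))/3 = 4 + (P*(0 + (3 + P)))/3 = 4 + (P*(3 + P))/3 = 4 + P*(3 + P)/3)
n(j) = j*(146 + j) (n(j) = (j + 0)*(j + 146) = j*(146 + j))
n(F(15)) - a = (4 + 15 + (⅓)*15²)*(146 + (4 + 15 + (⅓)*15²)) - 1*(-28226) = (4 + 15 + (⅓)*225)*(146 + (4 + 15 + (⅓)*225)) + 28226 = (4 + 15 + 75)*(146 + (4 + 15 + 75)) + 28226 = 94*(146 + 94) + 28226 = 94*240 + 28226 = 22560 + 28226 = 50786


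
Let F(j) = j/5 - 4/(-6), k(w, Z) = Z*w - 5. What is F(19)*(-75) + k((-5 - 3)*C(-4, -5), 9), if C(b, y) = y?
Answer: 20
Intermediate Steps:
k(w, Z) = -5 + Z*w
F(j) = 2/3 + j/5 (F(j) = j*(1/5) - 4*(-1/6) = j/5 + 2/3 = 2/3 + j/5)
F(19)*(-75) + k((-5 - 3)*C(-4, -5), 9) = (2/3 + (1/5)*19)*(-75) + (-5 + 9*((-5 - 3)*(-5))) = (2/3 + 19/5)*(-75) + (-5 + 9*(-8*(-5))) = (67/15)*(-75) + (-5 + 9*40) = -335 + (-5 + 360) = -335 + 355 = 20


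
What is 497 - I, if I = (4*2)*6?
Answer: 449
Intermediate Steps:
I = 48 (I = 8*6 = 48)
497 - I = 497 - 1*48 = 497 - 48 = 449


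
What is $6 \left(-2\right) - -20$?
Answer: $8$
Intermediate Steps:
$6 \left(-2\right) - -20 = -12 + 20 = 8$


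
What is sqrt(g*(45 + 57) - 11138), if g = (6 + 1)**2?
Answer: 2*I*sqrt(1535) ≈ 78.358*I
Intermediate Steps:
g = 49 (g = 7**2 = 49)
sqrt(g*(45 + 57) - 11138) = sqrt(49*(45 + 57) - 11138) = sqrt(49*102 - 11138) = sqrt(4998 - 11138) = sqrt(-6140) = 2*I*sqrt(1535)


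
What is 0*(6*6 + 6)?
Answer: 0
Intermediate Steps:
0*(6*6 + 6) = 0*(36 + 6) = 0*42 = 0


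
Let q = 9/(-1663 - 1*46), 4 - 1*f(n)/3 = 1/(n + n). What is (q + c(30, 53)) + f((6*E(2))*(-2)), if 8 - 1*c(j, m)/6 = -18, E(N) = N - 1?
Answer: 2298533/13672 ≈ 168.12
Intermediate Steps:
E(N) = -1 + N
c(j, m) = 156 (c(j, m) = 48 - 6*(-18) = 48 + 108 = 156)
f(n) = 12 - 3/(2*n) (f(n) = 12 - 3/(n + n) = 12 - 3*1/(2*n) = 12 - 3/(2*n))
q = -9/1709 (q = 9/(-1663 - 46) = 9/(-1709) = 9*(-1/1709) = -9/1709 ≈ -0.0052662)
(q + c(30, 53)) + f((6*E(2))*(-2)) = (-9/1709 + 156) + (12 - 3*(-1/(12*(-1 + 2)))/2) = 266595/1709 + (12 - 3/(2*((6*1)*(-2)))) = 266595/1709 + (12 - 3/(2*(6*(-2)))) = 266595/1709 + (12 - 3/2/(-12)) = 266595/1709 + (12 - 3/2*(-1/12)) = 266595/1709 + (12 + ⅛) = 266595/1709 + 97/8 = 2298533/13672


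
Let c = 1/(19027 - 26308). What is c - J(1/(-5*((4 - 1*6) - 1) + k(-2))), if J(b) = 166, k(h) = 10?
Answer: -1208647/7281 ≈ -166.00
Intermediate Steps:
c = -1/7281 (c = 1/(-7281) = -1/7281 ≈ -0.00013734)
c - J(1/(-5*((4 - 1*6) - 1) + k(-2))) = -1/7281 - 1*166 = -1/7281 - 166 = -1208647/7281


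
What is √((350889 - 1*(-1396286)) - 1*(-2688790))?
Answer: 27*√6085 ≈ 2106.2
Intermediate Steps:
√((350889 - 1*(-1396286)) - 1*(-2688790)) = √((350889 + 1396286) + 2688790) = √(1747175 + 2688790) = √4435965 = 27*√6085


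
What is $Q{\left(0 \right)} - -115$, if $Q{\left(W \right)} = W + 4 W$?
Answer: $115$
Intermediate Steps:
$Q{\left(W \right)} = 5 W$
$Q{\left(0 \right)} - -115 = 5 \cdot 0 - -115 = 0 + 115 = 115$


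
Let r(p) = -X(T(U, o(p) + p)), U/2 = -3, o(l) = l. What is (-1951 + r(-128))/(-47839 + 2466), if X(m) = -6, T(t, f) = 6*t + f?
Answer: 1945/45373 ≈ 0.042867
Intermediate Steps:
U = -6 (U = 2*(-3) = -6)
T(t, f) = f + 6*t
r(p) = 6 (r(p) = -1*(-6) = 6)
(-1951 + r(-128))/(-47839 + 2466) = (-1951 + 6)/(-47839 + 2466) = -1945/(-45373) = -1945*(-1/45373) = 1945/45373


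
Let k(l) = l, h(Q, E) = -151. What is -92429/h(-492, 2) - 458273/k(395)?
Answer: -32689768/59645 ≈ -548.07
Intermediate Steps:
-92429/h(-492, 2) - 458273/k(395) = -92429/(-151) - 458273/395 = -92429*(-1/151) - 458273*1/395 = 92429/151 - 458273/395 = -32689768/59645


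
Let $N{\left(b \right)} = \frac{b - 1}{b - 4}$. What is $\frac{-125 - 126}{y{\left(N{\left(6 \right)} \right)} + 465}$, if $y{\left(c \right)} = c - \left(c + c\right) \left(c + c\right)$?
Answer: $- \frac{502}{885} \approx -0.56723$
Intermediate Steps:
$N{\left(b \right)} = \frac{-1 + b}{-4 + b}$
$y{\left(c \right)} = c - 4 c^{2}$ ($y{\left(c \right)} = c - 2 c 2 c = c - 4 c^{2}$)
$\frac{-125 - 126}{y{\left(N{\left(6 \right)} \right)} + 465} = \frac{-125 - 126}{\frac{-1 + 6}{-4 + 6} \left(1 - 4 \frac{-1 + 6}{-4 + 6}\right) + 465} = - \frac{251}{\frac{1}{2} \cdot 5 \left(1 - 4 \cdot \frac{1}{2} \cdot 5\right) + 465} = - \frac{251}{\frac{5 \left(1 - 10\right)}{2} + 465} = - \frac{251}{\frac{5}{2} \left(-9\right) + 465} = - \frac{251}{- \frac{45}{2} + 465} = - \frac{251}{\frac{885}{2}} = \left(-251\right) \frac{2}{885} = - \frac{502}{885}$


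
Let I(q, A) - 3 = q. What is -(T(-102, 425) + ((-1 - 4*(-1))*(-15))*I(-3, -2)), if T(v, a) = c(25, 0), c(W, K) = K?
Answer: 0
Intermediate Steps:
I(q, A) = 3 + q
T(v, a) = 0
-(T(-102, 425) + ((-1 - 4*(-1))*(-15))*I(-3, -2)) = -(0 + ((-1 - 4*(-1))*(-15))*(3 - 3)) = -(0 + ((-1 + 4)*(-15))*0) = -(0 + (3*(-15))*0) = -(0 - 45*0) = -(0 + 0) = -1*0 = 0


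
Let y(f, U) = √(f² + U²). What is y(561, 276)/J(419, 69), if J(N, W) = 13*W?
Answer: √257/23 ≈ 0.69701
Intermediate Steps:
y(f, U) = √(U² + f²)
y(561, 276)/J(419, 69) = √(276² + 561²)/((13*69)) = √(76176 + 314721)/897 = √390897*(1/897) = (39*√257)*(1/897) = √257/23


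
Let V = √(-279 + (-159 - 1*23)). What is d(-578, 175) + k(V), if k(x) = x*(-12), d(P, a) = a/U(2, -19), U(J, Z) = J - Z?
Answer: 25/3 - 12*I*√461 ≈ 8.3333 - 257.65*I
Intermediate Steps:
d(P, a) = a/21 (d(P, a) = a/(2 - 1*(-19)) = a/(2 + 19) = a/21)
V = I*√461 (V = √(-279 + (-159 - 23)) = √(-279 - 182) = √(-461) = I*√461 ≈ 21.471*I)
k(x) = -12*x
d(-578, 175) + k(V) = (1/21)*175 - 12*I*√461 = 25/3 - 12*I*√461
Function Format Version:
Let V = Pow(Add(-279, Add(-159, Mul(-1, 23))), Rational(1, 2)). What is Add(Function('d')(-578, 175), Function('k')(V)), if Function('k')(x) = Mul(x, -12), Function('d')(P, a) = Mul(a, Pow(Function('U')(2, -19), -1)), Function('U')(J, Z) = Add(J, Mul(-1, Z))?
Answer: Add(Rational(25, 3), Mul(-12, I, Pow(461, Rational(1, 2)))) ≈ Add(8.3333, Mul(-257.65, I))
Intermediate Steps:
Function('d')(P, a) = Mul(Rational(1, 21), a) (Function('d')(P, a) = Mul(a, Pow(Add(2, Mul(-1, -19)), -1)) = Mul(a, Pow(Add(2, 19), -1)) = Mul(a, Pow(21, -1)) = Mul(a, Rational(1, 21)) = Mul(Rational(1, 21), a))
V = Mul(I, Pow(461, Rational(1, 2))) (V = Pow(Add(-279, Add(-159, -23)), Rational(1, 2)) = Pow(Add(-279, -182), Rational(1, 2)) = Pow(-461, Rational(1, 2)) = Mul(I, Pow(461, Rational(1, 2))) ≈ Mul(21.471, I))
Function('k')(x) = Mul(-12, x)
Add(Function('d')(-578, 175), Function('k')(V)) = Add(Mul(Rational(1, 21), 175), Mul(-12, Mul(I, Pow(461, Rational(1, 2))))) = Add(Rational(25, 3), Mul(-12, I, Pow(461, Rational(1, 2))))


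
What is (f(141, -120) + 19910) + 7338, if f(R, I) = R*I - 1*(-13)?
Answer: 10341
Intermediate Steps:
f(R, I) = 13 + I*R (f(R, I) = I*R + 13 = 13 + I*R)
(f(141, -120) + 19910) + 7338 = ((13 - 120*141) + 19910) + 7338 = ((13 - 16920) + 19910) + 7338 = (-16907 + 19910) + 7338 = 3003 + 7338 = 10341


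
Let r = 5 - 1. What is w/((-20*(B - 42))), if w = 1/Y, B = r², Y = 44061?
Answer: 1/22911720 ≈ 4.3646e-8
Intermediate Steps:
r = 4
B = 16 (B = 4² = 16)
w = 1/44061 ≈ 2.2696e-5
w/((-20*(B - 42))) = 1/(44061*((-20*(16 - 42)))) = 1/(44061*((-20*(-26)))) = (1/44061)/520 = (1/44061)*(1/520) = 1/22911720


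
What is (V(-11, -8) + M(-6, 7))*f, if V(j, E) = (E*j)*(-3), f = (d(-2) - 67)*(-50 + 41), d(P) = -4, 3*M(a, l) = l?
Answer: -167205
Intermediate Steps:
M(a, l) = l/3
f = 639 (f = (-4 - 67)*(-50 + 41) = -71*(-9) = 639)
V(j, E) = -3*E*j
(V(-11, -8) + M(-6, 7))*f = (-3*(-8)*(-11) + (⅓)*7)*639 = (-264 + 7/3)*639 = -785/3*639 = -167205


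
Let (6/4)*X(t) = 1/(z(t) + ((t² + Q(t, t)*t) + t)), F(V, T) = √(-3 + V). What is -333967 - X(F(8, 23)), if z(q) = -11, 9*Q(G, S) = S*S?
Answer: -161639947/484 + 21*√5/484 ≈ -3.3397e+5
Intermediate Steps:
Q(G, S) = S²/9 (Q(G, S) = (S*S)/9 = S²/9)
X(t) = 2/(3*(-11 + t + t² + t³/9)) (X(t) = 2/(3*(-11 + ((t² + (t²/9)*t) + t))) = 2/(3*(-11 + ((t² + t³/9) + t))) = 2/(3*(-11 + (t + t² + t³/9))) = 2/(3*(-11 + t + t² + t³/9)))
-333967 - X(F(8, 23)) = -333967 - 6/(-99 + (√(-3 + 8))³ + 9*√(-3 + 8) + 9*(√(-3 + 8))²) = -333967 - 6/(-99 + (√5)³ + 9*√5 + 9*(√5)²) = -333967 - 6/(-99 + 5*√5 + 9*√5 + 9*5) = -333967 - 6/(-99 + 5*√5 + 9*√5 + 45) = -333967 - 6/(-54 + 14*√5)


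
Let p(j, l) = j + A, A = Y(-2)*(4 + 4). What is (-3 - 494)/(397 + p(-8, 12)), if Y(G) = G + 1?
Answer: -497/381 ≈ -1.3045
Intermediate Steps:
Y(G) = 1 + G
A = -8 (A = (1 - 2)*(4 + 4) = -1*8 = -8)
p(j, l) = -8 + j (p(j, l) = j - 8 = -8 + j)
(-3 - 494)/(397 + p(-8, 12)) = (-3 - 494)/(397 + (-8 - 8)) = -497/(397 - 16) = -497/381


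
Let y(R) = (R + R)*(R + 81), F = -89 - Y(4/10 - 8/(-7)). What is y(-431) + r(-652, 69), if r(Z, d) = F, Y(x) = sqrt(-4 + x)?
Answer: 301611 - I*sqrt(3010)/35 ≈ 3.0161e+5 - 1.5675*I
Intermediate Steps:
F = -89 - I*sqrt(3010)/35 (F = -89 - sqrt(-4 + (4/10 - 8/(-7))) = -89 - sqrt(-4 + (4*(1/10) - 8*(-1/7))) = -89 - sqrt(-4 + (2/5 + 8/7)) = -89 - sqrt(-4 + 54/35) = -89 - sqrt(-86/35) = -89 - I*sqrt(3010)/35 ≈ -89.0 - 1.5675*I)
r(Z, d) = -89 - I*sqrt(3010)/35
y(R) = 2*R*(81 + R) (y(R) = (2*R)*(81 + R) = 2*R*(81 + R))
y(-431) + r(-652, 69) = 2*(-431)*(81 - 431) + (-89 - I*sqrt(3010)/35) = 2*(-431)*(-350) + (-89 - I*sqrt(3010)/35) = 301700 + (-89 - I*sqrt(3010)/35) = 301611 - I*sqrt(3010)/35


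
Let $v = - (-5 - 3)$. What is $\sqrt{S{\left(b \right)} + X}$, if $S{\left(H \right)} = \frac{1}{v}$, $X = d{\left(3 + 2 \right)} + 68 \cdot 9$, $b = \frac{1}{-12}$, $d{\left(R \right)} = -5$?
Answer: $\frac{\sqrt{9714}}{4} \approx 24.64$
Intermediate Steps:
$b = - \frac{1}{12} \approx -0.083333$
$v = 8$ ($v = \left(-1\right) \left(-8\right) = 8$)
$X = 607$ ($X = -5 + 68 \cdot 9 = -5 + 612 = 607$)
$S{\left(H \right)} = \frac{1}{8}$
$\sqrt{S{\left(b \right)} + X} = \sqrt{\frac{1}{8} + 607} = \sqrt{\frac{4857}{8}} = \frac{\sqrt{9714}}{4}$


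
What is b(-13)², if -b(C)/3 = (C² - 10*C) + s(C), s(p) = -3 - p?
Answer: 859329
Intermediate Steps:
b(C) = 9 - 3*C² + 33*C (b(C) = -3*((C² - 10*C) + (-3 - C)) = -3*(-3 + C² - 11*C) = 9 - 3*C² + 33*C)
b(-13)² = (9 - 3*(-13)² + 33*(-13))² = (9 - 3*169 - 429)² = (9 - 507 - 429)² = (-927)² = 859329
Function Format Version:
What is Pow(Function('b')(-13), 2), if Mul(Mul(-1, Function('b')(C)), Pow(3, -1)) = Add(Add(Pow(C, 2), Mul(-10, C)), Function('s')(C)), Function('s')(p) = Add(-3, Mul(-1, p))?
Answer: 859329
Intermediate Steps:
Function('b')(C) = Add(9, Mul(-3, Pow(C, 2)), Mul(33, C)) (Function('b')(C) = Mul(-3, Add(Add(Pow(C, 2), Mul(-10, C)), Add(-3, Mul(-1, C)))) = Mul(-3, Add(-3, Pow(C, 2), Mul(-11, C))) = Add(9, Mul(-3, Pow(C, 2)), Mul(33, C)))
Pow(Function('b')(-13), 2) = Pow(Add(9, Mul(-3, Pow(-13, 2)), Mul(33, -13)), 2) = Pow(Add(9, Mul(-3, 169), -429), 2) = Pow(Add(9, -507, -429), 2) = Pow(-927, 2) = 859329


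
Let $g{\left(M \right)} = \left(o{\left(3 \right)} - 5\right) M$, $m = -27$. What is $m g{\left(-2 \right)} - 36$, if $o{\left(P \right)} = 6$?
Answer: $18$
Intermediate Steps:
$g{\left(M \right)} = M$ ($g{\left(M \right)} = \left(6 - 5\right) M = 1 M = M$)
$m g{\left(-2 \right)} - 36 = \left(-27\right) \left(-2\right) - 36 = 54 - 36 = 18$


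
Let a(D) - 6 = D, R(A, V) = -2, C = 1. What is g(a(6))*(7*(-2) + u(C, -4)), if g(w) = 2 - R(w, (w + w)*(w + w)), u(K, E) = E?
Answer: -72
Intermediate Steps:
a(D) = 6 + D
g(w) = 4 (g(w) = 2 - 1*(-2) = 2 + 2 = 4)
g(a(6))*(7*(-2) + u(C, -4)) = 4*(7*(-2) - 4) = 4*(-14 - 4) = 4*(-18) = -72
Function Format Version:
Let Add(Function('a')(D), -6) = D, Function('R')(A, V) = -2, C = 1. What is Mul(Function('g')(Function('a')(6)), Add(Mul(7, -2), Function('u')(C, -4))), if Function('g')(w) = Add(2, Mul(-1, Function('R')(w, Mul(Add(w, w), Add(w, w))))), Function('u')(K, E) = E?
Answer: -72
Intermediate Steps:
Function('a')(D) = Add(6, D)
Function('g')(w) = 4 (Function('g')(w) = Add(2, Mul(-1, -2)) = Add(2, 2) = 4)
Mul(Function('g')(Function('a')(6)), Add(Mul(7, -2), Function('u')(C, -4))) = Mul(4, Add(Mul(7, -2), -4)) = Mul(4, Add(-14, -4)) = Mul(4, -18) = -72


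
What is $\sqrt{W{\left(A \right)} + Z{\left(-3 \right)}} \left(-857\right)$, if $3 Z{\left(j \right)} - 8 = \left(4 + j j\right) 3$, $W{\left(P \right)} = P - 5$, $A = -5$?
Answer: $- \frac{857 \sqrt{51}}{3} \approx -2040.1$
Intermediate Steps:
$W{\left(P \right)} = -5 + P$
$Z{\left(j \right)} = \frac{20}{3} + j^{2}$ ($Z{\left(j \right)} = \frac{8}{3} + \frac{\left(4 + j j\right) 3}{3} = \frac{8}{3} + \frac{\left(4 + j^{2}\right) 3}{3} = \frac{8}{3} + \frac{12 + 3 j^{2}}{3} = \frac{8}{3} + \left(4 + j^{2}\right) = \frac{20}{3} + j^{2}$)
$\sqrt{W{\left(A \right)} + Z{\left(-3 \right)}} \left(-857\right) = \sqrt{\left(-5 - 5\right) + \left(\frac{20}{3} + \left(-3\right)^{2}\right)} \left(-857\right) = \sqrt{-10 + \left(\frac{20}{3} + 9\right)} \left(-857\right) = \sqrt{-10 + \frac{47}{3}} \left(-857\right) = \sqrt{\frac{17}{3}} \left(-857\right) = \frac{\sqrt{51}}{3} \left(-857\right) = - \frac{857 \sqrt{51}}{3}$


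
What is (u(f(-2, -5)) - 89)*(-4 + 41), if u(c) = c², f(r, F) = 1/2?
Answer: -13135/4 ≈ -3283.8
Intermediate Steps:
f(r, F) = ½
(u(f(-2, -5)) - 89)*(-4 + 41) = ((½)² - 89)*(-4 + 41) = (¼ - 89)*37 = -355/4*37 = -13135/4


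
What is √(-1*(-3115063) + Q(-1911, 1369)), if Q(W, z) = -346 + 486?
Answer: √3115203 ≈ 1765.0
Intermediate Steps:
Q(W, z) = 140
√(-1*(-3115063) + Q(-1911, 1369)) = √(-1*(-3115063) + 140) = √(3115063 + 140) = √3115203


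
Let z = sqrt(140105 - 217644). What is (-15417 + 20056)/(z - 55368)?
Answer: -256852152/3065692963 - 4639*I*sqrt(77539)/3065692963 ≈ -0.083783 - 0.00042136*I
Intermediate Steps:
z = I*sqrt(77539) (z = sqrt(-77539) = I*sqrt(77539) ≈ 278.46*I)
(-15417 + 20056)/(z - 55368) = (-15417 + 20056)/(I*sqrt(77539) - 55368) = 4639/(-55368 + I*sqrt(77539))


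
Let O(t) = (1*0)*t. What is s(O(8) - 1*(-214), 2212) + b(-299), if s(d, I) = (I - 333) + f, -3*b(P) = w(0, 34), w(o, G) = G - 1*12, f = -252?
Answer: 4859/3 ≈ 1619.7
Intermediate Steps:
w(o, G) = -12 + G (w(o, G) = G - 12 = -12 + G)
O(t) = 0 (O(t) = 0*t = 0)
b(P) = -22/3 (b(P) = -(-12 + 34)/3 = -1/3*22 = -22/3)
s(d, I) = -585 + I (s(d, I) = (I - 333) - 252 = (-333 + I) - 252 = -585 + I)
s(O(8) - 1*(-214), 2212) + b(-299) = (-585 + 2212) - 22/3 = 1627 - 22/3 = 4859/3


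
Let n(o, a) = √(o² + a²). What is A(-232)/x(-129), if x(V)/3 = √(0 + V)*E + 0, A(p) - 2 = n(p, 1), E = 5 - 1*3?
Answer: I*√129*(-2 - 5*√2153)/774 ≈ -3.4338*I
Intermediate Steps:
E = 2 (E = 5 - 3 = 2)
n(o, a) = √(a² + o²)
A(p) = 2 + √(1 + p²) (A(p) = 2 + √(1² + p²) = 2 + √(1 + p²))
x(V) = 6*√V (x(V) = 3*(√(0 + V)*2 + 0) = 3*(√V*2 + 0) = 3*(2*√V + 0) = 3*(2*√V) = 6*√V)
A(-232)/x(-129) = (2 + √(1 + (-232)²))/((6*√(-129))) = (2 + √(1 + 53824))/((6*(I*√129))) = (2 + √53825)/((6*I*√129)) = (2 + 5*√2153)*(-I*√129/774) = -I*√129*(2 + 5*√2153)/774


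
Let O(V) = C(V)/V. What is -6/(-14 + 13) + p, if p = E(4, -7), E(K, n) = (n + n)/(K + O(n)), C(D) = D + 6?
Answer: 76/29 ≈ 2.6207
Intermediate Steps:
C(D) = 6 + D
O(V) = (6 + V)/V
E(K, n) = 2*n/(K + (6 + n)/n) (E(K, n) = (n + n)/(K + (6 + n)/n) = (2*n)/(K + (6 + n)/n) = 2*n/(K + (6 + n)/n))
p = -98/29 (p = 2*(-7)**2/(6 - 7 + 4*(-7)) = 2*49/(6 - 7 - 28) = 2*49/(-29) = 2*49*(-1/29) = -98/29 ≈ -3.3793)
-6/(-14 + 13) + p = -6/(-14 + 13) - 98/29 = -6/(-1) - 98/29 = -6*(-1) - 98/29 = 6 - 98/29 = 76/29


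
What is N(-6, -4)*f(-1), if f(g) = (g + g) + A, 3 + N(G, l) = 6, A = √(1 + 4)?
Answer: -6 + 3*√5 ≈ 0.70820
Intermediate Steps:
A = √5 ≈ 2.2361
N(G, l) = 3 (N(G, l) = -3 + 6 = 3)
f(g) = √5 + 2*g (f(g) = (g + g) + √5 = 2*g + √5 = √5 + 2*g)
N(-6, -4)*f(-1) = 3*(√5 + 2*(-1)) = 3*(√5 - 2) = 3*(-2 + √5) = -6 + 3*√5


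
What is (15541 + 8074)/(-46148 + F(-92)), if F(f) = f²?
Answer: -23615/37684 ≈ -0.62666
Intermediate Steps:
(15541 + 8074)/(-46148 + F(-92)) = (15541 + 8074)/(-46148 + (-92)²) = 23615/(-46148 + 8464) = 23615/(-37684) = 23615*(-1/37684) = -23615/37684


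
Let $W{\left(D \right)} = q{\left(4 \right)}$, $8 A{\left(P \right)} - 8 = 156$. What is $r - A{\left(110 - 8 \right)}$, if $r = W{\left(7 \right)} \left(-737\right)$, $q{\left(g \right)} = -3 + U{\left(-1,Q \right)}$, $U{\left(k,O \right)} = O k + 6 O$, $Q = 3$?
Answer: $- \frac{17729}{2} \approx -8864.5$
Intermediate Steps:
$U{\left(k,O \right)} = 6 O + O k$
$A{\left(P \right)} = \frac{41}{2}$ ($A{\left(P \right)} = 1 + \frac{1}{8} \cdot 156 = 1 + \frac{39}{2} = \frac{41}{2}$)
$q{\left(g \right)} = 12$ ($q{\left(g \right)} = -3 + 3 \left(6 - 1\right) = -3 + 3 \cdot 5 = -3 + 15 = 12$)
$W{\left(D \right)} = 12$
$r = -8844$ ($r = 12 \left(-737\right) = -8844$)
$r - A{\left(110 - 8 \right)} = -8844 - \frac{41}{2} = - \frac{17729}{2}$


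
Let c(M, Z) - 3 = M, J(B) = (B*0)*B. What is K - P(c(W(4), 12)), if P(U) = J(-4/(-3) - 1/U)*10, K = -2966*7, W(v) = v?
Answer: -20762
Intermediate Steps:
J(B) = 0 (J(B) = 0*B = 0)
c(M, Z) = 3 + M
K = -20762
P(U) = 0 (P(U) = 0*10 = 0)
K - P(c(W(4), 12)) = -20762 - 1*0 = -20762 + 0 = -20762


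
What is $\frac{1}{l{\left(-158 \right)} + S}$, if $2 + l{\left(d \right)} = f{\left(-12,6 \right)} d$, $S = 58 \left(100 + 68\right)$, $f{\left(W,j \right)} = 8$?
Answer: $\frac{1}{8478} \approx 0.00011795$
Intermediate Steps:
$S = 9744$ ($S = 58 \cdot 168 = 9744$)
$l{\left(d \right)} = -2 + 8 d$
$\frac{1}{l{\left(-158 \right)} + S} = \frac{1}{\left(-2 + 8 \left(-158\right)\right) + 9744} = \frac{1}{\left(-2 - 1264\right) + 9744} = \frac{1}{-1266 + 9744} = \frac{1}{8478}$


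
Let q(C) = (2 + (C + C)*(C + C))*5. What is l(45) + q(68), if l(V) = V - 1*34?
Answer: 92501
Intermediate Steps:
l(V) = -34 + V (l(V) = V - 34 = -34 + V)
q(C) = 10 + 20*C² (q(C) = (2 + (2*C)*(2*C))*5 = (2 + 4*C²)*5 = 10 + 20*C²)
l(45) + q(68) = (-34 + 45) + (10 + 20*68²) = 11 + (10 + 20*4624) = 11 + (10 + 92480) = 11 + 92490 = 92501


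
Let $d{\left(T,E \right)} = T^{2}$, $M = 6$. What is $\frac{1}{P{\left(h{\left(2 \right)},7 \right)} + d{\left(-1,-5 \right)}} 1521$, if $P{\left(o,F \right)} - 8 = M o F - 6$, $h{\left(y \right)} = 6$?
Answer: $\frac{507}{85} \approx 5.9647$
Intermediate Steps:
$P{\left(o,F \right)} = 2 + 6 F o$ ($P{\left(o,F \right)} = 8 + \left(6 o F - 6\right) = 8 + \left(6 F o - 6\right) = 8 + \left(-6 + 6 F o\right) = 2 + 6 F o$)
$\frac{1}{P{\left(h{\left(2 \right)},7 \right)} + d{\left(-1,-5 \right)}} 1521 = \frac{1}{\left(2 + 6 \cdot 7 \cdot 6\right) + \left(-1\right)^{2}} \cdot 1521 = \frac{1}{\left(2 + 252\right) + 1} \cdot 1521 = \frac{1}{254 + 1} \cdot 1521 = \frac{1}{255} \cdot 1521 = \frac{507}{85}$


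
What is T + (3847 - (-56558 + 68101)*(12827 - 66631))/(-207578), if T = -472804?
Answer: -98764772131/207578 ≈ -4.7580e+5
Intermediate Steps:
T + (3847 - (-56558 + 68101)*(12827 - 66631))/(-207578) = -472804 + (3847 - (-56558 + 68101)*(12827 - 66631))/(-207578) = -472804 + (3847 - 11543*(-53804))*(-1/207578) = -472804 + (3847 - 1*(-621059572))*(-1/207578) = -472804 + (3847 + 621059572)*(-1/207578) = -472804 + 621063419*(-1/207578) = -472804 - 621063419/207578 = -98764772131/207578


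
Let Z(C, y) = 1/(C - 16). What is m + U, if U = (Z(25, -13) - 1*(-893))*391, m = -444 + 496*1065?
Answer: 7893022/9 ≈ 8.7700e+5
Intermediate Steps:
Z(C, y) = 1/(-16 + C)
m = 527796 (m = -444 + 528240 = 527796)
U = 3142858/9 (U = (1/(-16 + 25) - 1*(-893))*391 = (1/9 + 893)*391 = (⅑ + 893)*391 = (8038/9)*391 = 3142858/9 ≈ 3.4921e+5)
m + U = 527796 + 3142858/9 = 7893022/9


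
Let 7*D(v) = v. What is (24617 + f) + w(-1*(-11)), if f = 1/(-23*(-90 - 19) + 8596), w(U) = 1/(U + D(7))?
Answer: 364431303/14804 ≈ 24617.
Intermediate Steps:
D(v) = v/7
w(U) = 1/(1 + U) (w(U) = 1/(U + (1/7)*7) = 1/(U + 1) = 1/(1 + U))
f = 1/11103 (f = 1/(-23*(-109) + 8596) = 1/(2507 + 8596) = 1/11103 ≈ 9.0066e-5)
(24617 + f) + w(-1*(-11)) = (24617 + 1/11103) + 1/(1 - 1*(-11)) = 273322552/11103 + 1/(1 + 11) = 273322552/11103 + 1/12 = 364431303/14804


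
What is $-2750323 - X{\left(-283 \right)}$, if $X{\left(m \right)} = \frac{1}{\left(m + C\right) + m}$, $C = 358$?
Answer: $- \frac{572067183}{208} \approx -2.7503 \cdot 10^{6}$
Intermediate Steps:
$X{\left(m \right)} = \frac{1}{358 + 2 m}$ ($X{\left(m \right)} = \frac{1}{\left(m + 358\right) + m} = \frac{1}{\left(358 + m\right) + m} = \frac{1}{358 + 2 m}$)
$-2750323 - X{\left(-283 \right)} = -2750323 - \frac{1}{2 \left(179 - 283\right)} = -2750323 - \frac{1}{2 \left(-104\right)} = -2750323 - \frac{1}{2} \left(- \frac{1}{104}\right) = -2750323 - - \frac{1}{208} = -2750323 + \frac{1}{208} = - \frac{572067183}{208}$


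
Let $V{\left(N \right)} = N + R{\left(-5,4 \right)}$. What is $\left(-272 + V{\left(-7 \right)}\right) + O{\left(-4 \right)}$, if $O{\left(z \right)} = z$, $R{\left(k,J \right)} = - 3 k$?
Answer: $-268$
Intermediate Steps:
$V{\left(N \right)} = 15 + N$ ($V{\left(N \right)} = N - -15 = N + 15 = 15 + N$)
$\left(-272 + V{\left(-7 \right)}\right) + O{\left(-4 \right)} = \left(-272 + \left(15 - 7\right)\right) - 4 = \left(-272 + 8\right) - 4 = -264 - 4 = -268$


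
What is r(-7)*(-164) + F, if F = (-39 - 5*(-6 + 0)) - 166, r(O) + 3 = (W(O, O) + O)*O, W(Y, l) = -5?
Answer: -13459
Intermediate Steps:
r(O) = -3 + O*(-5 + O) (r(O) = -3 + (-5 + O)*O = -3 + O*(-5 + O))
F = -175 (F = (-39 - 5*(-6)) - 166 = (-39 + 30) - 166 = -9 - 166 = -175)
r(-7)*(-164) + F = (-3 + (-7)² - 5*(-7))*(-164) - 175 = (-3 + 49 + 35)*(-164) - 175 = 81*(-164) - 175 = -13284 - 175 = -13459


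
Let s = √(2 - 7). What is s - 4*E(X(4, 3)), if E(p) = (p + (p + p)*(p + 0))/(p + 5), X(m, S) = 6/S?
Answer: -40/7 + I*√5 ≈ -5.7143 + 2.2361*I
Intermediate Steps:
s = I*√5 (s = √(-5) = I*√5 ≈ 2.2361*I)
E(p) = (p + 2*p²)/(5 + p) (E(p) = (p + (2*p)*p)/(5 + p) = (p + 2*p²)/(5 + p))
s - 4*E(X(4, 3)) = I*√5 - 4*6/3*(1 + 2*(6/3))/(5 + 6/3) = I*√5 - 4*6*(⅓)*(1 + 2*(6*(⅓)))/(5 + 6*(⅓)) = I*√5 - 8*(1 + 2*2)/(5 + 2) = I*√5 - 8*(1 + 4)/7 = I*√5 - 8*5/7 = I*√5 - 4*10/7 = I*√5 - 40/7 = -40/7 + I*√5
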